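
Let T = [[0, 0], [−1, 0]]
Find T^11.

T is strictly triangular, hence nilpotent: T^2 = 0, so T^11 = 0.

[[0, 0], [0, 0]]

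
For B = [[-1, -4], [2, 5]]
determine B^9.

tr B = 4 and det B = 3, so the characteristic polynomial is λ² − (4)λ + (3) with roots 3 and 1.
Eigenvectors give P = [[-1, -2], [1, 1]] with P⁻¹ = [[1, 2], [-1, -1]], and B = P·diag(3, 1)·P⁻¹.
Then B^9 = P·diag(19683, 1)·P⁻¹ = [[-19683, -2], [19683, 1]] · [[1, 2], [-1, -1]] = [[-19681, -39364], [19682, 39365]].

[[-19681, -39364], [19682, 39365]]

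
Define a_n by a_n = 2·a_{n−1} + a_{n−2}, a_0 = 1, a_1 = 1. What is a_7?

239

With companion matrix T = [[2, 1], [1, 0]], [a_n, a_{n−1}]ᵀ = T·[a_{n−1}, a_{n−2}]ᵀ, so [a_7, a_6]ᵀ = T⁶·[a_1, a_0]ᵀ.
T⁶ = [[169, 70], [70, 29]], giving [a_7, a_6]ᵀ = [[239], [99]].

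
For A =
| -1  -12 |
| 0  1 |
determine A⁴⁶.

[[1, 0], [0, 1]]

A² = I (check: tr A = 0 and det A = -1), so A⁴⁶ = I since 46 is even.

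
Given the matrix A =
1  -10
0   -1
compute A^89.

A² = I (check: tr A = 0 and det A = -1), so A^89 = A since 89 is odd.

[[1, -10], [0, -1]]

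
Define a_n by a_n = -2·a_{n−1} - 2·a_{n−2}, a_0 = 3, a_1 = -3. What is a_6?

0

With companion matrix Q = [[-2, -2], [1, 0]], [a_n, a_{n−1}]ᵀ = Q·[a_{n−1}, a_{n−2}]ᵀ, so [a_6, a_5]ᵀ = Q^5·[a_1, a_0]ᵀ.
Q^5 = [[8, 8], [-4, 0]], giving [a_6, a_5]ᵀ = [[0], [12]].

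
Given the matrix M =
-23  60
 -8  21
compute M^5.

[[-1463, 3660], [-488, 1221]]

tr M = -2 and det M = -3, so the characteristic polynomial is λ² − (-2)λ + (-3) with roots -3 and 1.
Eigenvectors give P = [[3, -5], [1, -2]] with P⁻¹ = [[2, -5], [1, -3]], and M = P·diag(-3, 1)·P⁻¹.
Then M^5 = P·diag(-243, 1)·P⁻¹ = [[-729, -5], [-243, -2]] · [[2, -5], [1, -3]] = [[-1463, 3660], [-488, 1221]].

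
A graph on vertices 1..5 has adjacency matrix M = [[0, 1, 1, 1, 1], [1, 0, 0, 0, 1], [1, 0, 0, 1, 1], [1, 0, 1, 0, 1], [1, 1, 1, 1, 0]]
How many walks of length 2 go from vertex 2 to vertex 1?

1

The number of length-2 walks from vertex 2 to vertex 1 is entry (2,1) of M^2, where M is the adjacency matrix.
M^2 = [[4, 1, 2, 2, 3], [1, 2, 2, 2, 1], [2, 2, 3, 2, 2], [2, 2, 2, 3, 2], [3, 1, 2, 2, 4]]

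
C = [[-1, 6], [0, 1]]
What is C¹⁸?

C² = I (check: tr C = 0 and det C = -1), so C¹⁸ = I since 18 is even.

[[1, 0], [0, 1]]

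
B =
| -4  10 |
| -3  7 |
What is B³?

[[-34, 70], [-21, 43]]

tr B = 3 and det B = 2, so the characteristic polynomial is λ² − (3)λ + (2) with roots 1 and 2.
Eigenvectors give P = [[2, -5], [1, -3]] with P⁻¹ = [[3, -5], [1, -2]], and B = P·diag(1, 2)·P⁻¹.
Then B³ = P·diag(1, 8)·P⁻¹ = [[2, -40], [1, -24]] · [[3, -5], [1, -2]] = [[-34, 70], [-21, 43]].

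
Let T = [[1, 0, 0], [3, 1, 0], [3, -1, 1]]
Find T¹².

[[1, 0, 0], [36, 1, 0], [-162, -12, 1]]

T = I + N where N = [[0, 0, 0], [3, 0, 0], [3, -1, 0]] is strictly lower-triangular, so N³ = 0.
(I + N)¹² = I + 12·N + 66·N² = [[1, 0, 0], [36, 1, 0], [-162, -12, 1]].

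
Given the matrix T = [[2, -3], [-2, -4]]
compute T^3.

T^2 = [[10, 6], [4, 22]]
T^3 = [[8, -54], [-36, -100]]

[[8, -54], [-36, -100]]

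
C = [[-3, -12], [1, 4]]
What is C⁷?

C² = C (a projection; rank 1, trace 1), so C⁷ = C.

[[-3, -12], [1, 4]]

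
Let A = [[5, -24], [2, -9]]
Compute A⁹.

[[59045, -236184], [19682, -78729]]

tr A = -4 and det A = 3, so the characteristic polynomial is λ² − (-4)λ + (3) with roots -1 and -3.
Eigenvectors give P = [[4, 3], [1, 1]] with P⁻¹ = [[1, -3], [-1, 4]], and A = P·diag(-1, -3)·P⁻¹.
Then A⁹ = P·diag(-1, -19683)·P⁻¹ = [[-4, -59049], [-1, -19683]] · [[1, -3], [-1, 4]] = [[59045, -236184], [19682, -78729]].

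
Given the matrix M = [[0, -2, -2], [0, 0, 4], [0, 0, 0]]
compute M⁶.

M is strictly triangular, hence nilpotent: M³ = 0, so M⁶ = 0.

[[0, 0, 0], [0, 0, 0], [0, 0, 0]]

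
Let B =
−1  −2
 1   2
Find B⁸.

[[−1, −2], [1, 2]]

B² = B (a projection; rank 1, trace 1), so B⁸ = B.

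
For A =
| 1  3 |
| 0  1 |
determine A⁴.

A = I + N where N = [[0, 3], [0, 0]] is strictly upper-triangular, so N² = 0.
(I + N)⁴ = I + 4·N = [[1, 12], [0, 1]].

[[1, 12], [0, 1]]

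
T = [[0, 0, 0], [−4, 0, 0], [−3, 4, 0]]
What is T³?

T is strictly triangular, hence nilpotent: T³ = 0, so T³ = 0.

[[0, 0, 0], [0, 0, 0], [0, 0, 0]]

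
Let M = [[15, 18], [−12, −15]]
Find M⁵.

[[1215, 1458], [−972, −1215]]

tr M = 0 and det M = −9, so the characteristic polynomial is λ² − (0)λ + (−9) with roots −3 and 3.
Eigenvectors give P = [[−1, 3], [1, −2]] with P⁻¹ = [[2, 3], [1, 1]], and M = P·diag(−3, 3)·P⁻¹.
Then M⁵ = P·diag(−243, 243)·P⁻¹ = [[243, 729], [−243, −486]] · [[2, 3], [1, 1]] = [[1215, 1458], [−972, −1215]].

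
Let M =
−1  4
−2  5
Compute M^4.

tr M = 4 and det M = 3, so the characteristic polynomial is λ² − (4)λ + (3) with roots 1 and 3.
Eigenvectors give P = [[2, 1], [1, 1]] with P⁻¹ = [[1, −1], [−1, 2]], and M = P·diag(1, 3)·P⁻¹.
Then M^4 = P·diag(1, 81)·P⁻¹ = [[2, 81], [1, 81]] · [[1, −1], [−1, 2]] = [[−79, 160], [−80, 161]].

[[−79, 160], [−80, 161]]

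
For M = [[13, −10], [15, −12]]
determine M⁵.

[[793, −550], [825, −582]]

tr M = 1 and det M = −6, so the characteristic polynomial is λ² − (1)λ + (−6) with roots −2 and 3.
Eigenvectors give P = [[−2, 1], [−3, 1]] with P⁻¹ = [[1, −1], [3, −2]], and M = P·diag(−2, 3)·P⁻¹.
Then M⁵ = P·diag(−32, 243)·P⁻¹ = [[64, 243], [96, 243]] · [[1, −1], [3, −2]] = [[793, −550], [825, −582]].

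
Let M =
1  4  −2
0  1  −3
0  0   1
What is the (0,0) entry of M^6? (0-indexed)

1

M = I + N where N = [[0, 4, −2], [0, 0, −3], [0, 0, 0]] is strictly upper-triangular, so N^3 = 0.
(I + N)^6 = I + 6·N + 15·N^2 = [[1, 24, −192], [0, 1, −18], [0, 0, 1]].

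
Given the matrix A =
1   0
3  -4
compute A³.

[[1, 0], [39, -64]]

A² = [[1, 0], [-9, 16]]
A³ = [[1, 0], [39, -64]]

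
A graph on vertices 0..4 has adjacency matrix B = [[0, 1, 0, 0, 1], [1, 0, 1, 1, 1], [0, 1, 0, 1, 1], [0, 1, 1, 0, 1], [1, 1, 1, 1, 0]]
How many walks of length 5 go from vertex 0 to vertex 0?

The number of length-5 walks from vertex 0 to vertex 0 is entry (0,0) of B⁵, where B is the adjacency matrix.
B² = [[2, 1, 2, 2, 1], [1, 4, 2, 2, 3], [2, 2, 3, 2, 2], [2, 2, 2, 3, 2], [1, 3, 2, 2, 4]]
B³ = [[2, 7, 4, 4, 7], [7, 8, 9, 9, 9], [4, 9, 6, 7, 9], [4, 9, 7, 6, 9], [7, 9, 9, 9, 8]]
B⁴ = [[14, 17, 18, 18, 17], [17, 34, 26, 26, 33], [18, 26, 25, 24, 26], [18, 26, 24, 25, 26], [17, 33, 26, 26, 34]]
B⁵ = [[34, 67, 52, 52, 67], [67, 102, 93, 93, 103], [52, 93, 76, 77, 93], [52, 93, 77, 76, 93], [67, 103, 93, 93, 102]]

34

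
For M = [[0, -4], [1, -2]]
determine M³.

[[8, 0], [0, 8]]

M² = [[-4, 8], [-2, 0]]
M³ = [[8, 0], [0, 8]]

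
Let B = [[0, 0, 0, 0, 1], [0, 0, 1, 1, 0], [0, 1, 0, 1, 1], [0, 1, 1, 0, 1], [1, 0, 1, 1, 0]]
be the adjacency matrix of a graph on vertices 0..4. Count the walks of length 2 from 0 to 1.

The number of length-2 walks from vertex 0 to vertex 1 is entry (0,1) of B^2, where B is the adjacency matrix.
B^2 = [[1, 0, 1, 1, 0], [0, 2, 1, 1, 2], [1, 1, 3, 2, 1], [1, 1, 2, 3, 1], [0, 2, 1, 1, 3]]

0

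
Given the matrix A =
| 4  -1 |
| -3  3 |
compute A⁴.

[[508, -217], [-651, 291]]

A² = [[19, -7], [-21, 12]]
A³ = [[97, -40], [-120, 57]]
A⁴ = [[508, -217], [-651, 291]]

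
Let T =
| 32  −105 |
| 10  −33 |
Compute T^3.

[[218, −735], [70, −237]]

tr T = −1 and det T = −6, so the characteristic polynomial is λ² − (−1)λ + (−6) with roots 2 and −3.
Eigenvectors give P = [[−7, −3], [−2, −1]] with P⁻¹ = [[−1, 3], [2, −7]], and T = P·diag(2, −3)·P⁻¹.
Then T^3 = P·diag(8, −27)·P⁻¹ = [[−56, 81], [−16, 27]] · [[−1, 3], [2, −7]] = [[218, −735], [70, −237]].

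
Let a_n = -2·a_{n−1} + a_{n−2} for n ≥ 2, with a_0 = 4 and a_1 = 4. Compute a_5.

68

With companion matrix A = [[-2, 1], [1, 0]], [a_n, a_{n−1}]ᵀ = A·[a_{n−1}, a_{n−2}]ᵀ, so [a_5, a_4]ᵀ = A⁴·[a_1, a_0]ᵀ.
A⁴ = [[29, -12], [-12, 5]], giving [a_5, a_4]ᵀ = [[68], [-28]].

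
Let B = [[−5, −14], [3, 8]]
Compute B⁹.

[[−3065, −7154], [1533, 3578]]

tr B = 3 and det B = 2, so the characteristic polynomial is λ² − (3)λ + (2) with roots 1 and 2.
Eigenvectors give P = [[7, −2], [−3, 1]] with P⁻¹ = [[1, 2], [3, 7]], and B = P·diag(1, 2)·P⁻¹.
Then B⁹ = P·diag(1, 512)·P⁻¹ = [[7, −1024], [−3, 512]] · [[1, 2], [3, 7]] = [[−3065, −7154], [1533, 3578]].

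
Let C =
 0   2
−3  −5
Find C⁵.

[[390, 422], [−633, −665]]

tr C = −5 and det C = 6, so the characteristic polynomial is λ² − (−5)λ + (6) with roots −3 and −2.
Eigenvectors give P = [[2, −1], [−3, 1]] with P⁻¹ = [[−1, −1], [−3, −2]], and C = P·diag(−3, −2)·P⁻¹.
Then C⁵ = P·diag(−243, −32)·P⁻¹ = [[−486, 32], [729, −32]] · [[−1, −1], [−3, −2]] = [[390, 422], [−633, −665]].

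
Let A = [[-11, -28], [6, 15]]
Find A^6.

tr A = 4 and det A = 3, so the characteristic polynomial is λ² − (4)λ + (3) with roots 1 and 3.
Eigenvectors give P = [[7, -2], [-3, 1]] with P⁻¹ = [[1, 2], [3, 7]], and A = P·diag(1, 3)·P⁻¹.
Then A^6 = P·diag(1, 729)·P⁻¹ = [[7, -1458], [-3, 729]] · [[1, 2], [3, 7]] = [[-4367, -10192], [2184, 5097]].

[[-4367, -10192], [2184, 5097]]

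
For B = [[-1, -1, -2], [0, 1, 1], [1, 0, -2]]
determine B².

[[-1, 0, 5], [1, 1, -1], [-3, -1, 2]]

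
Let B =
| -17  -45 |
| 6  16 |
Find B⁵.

[[-197, -495], [66, 166]]

tr B = -1 and det B = -2, so the characteristic polynomial is λ² − (-1)λ + (-2) with roots 1 and -2.
Eigenvectors give P = [[5, 3], [-2, -1]] with P⁻¹ = [[-1, -3], [2, 5]], and B = P·diag(1, -2)·P⁻¹.
Then B⁵ = P·diag(1, -32)·P⁻¹ = [[5, -96], [-2, 32]] · [[-1, -3], [2, 5]] = [[-197, -495], [66, 166]].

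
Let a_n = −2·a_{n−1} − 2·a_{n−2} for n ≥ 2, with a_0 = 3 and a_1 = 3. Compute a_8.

With companion matrix Q = [[−2, −2], [1, 0]], [a_n, a_{n−1}]ᵀ = Q·[a_{n−1}, a_{n−2}]ᵀ, so [a_8, a_7]ᵀ = Q^7·[a_1, a_0]ᵀ.
Q^7 = [[0, 16], [−8, −16]], giving [a_8, a_7]ᵀ = [[48], [−72]].

48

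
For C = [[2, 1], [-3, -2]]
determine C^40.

[[1, 0], [0, 1]]

C² = I (check: tr C = 0 and det C = -1), so C^40 = I since 40 is even.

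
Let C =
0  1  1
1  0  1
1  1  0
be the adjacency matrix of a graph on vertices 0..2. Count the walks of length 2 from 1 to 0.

The number of length-2 walks from vertex 1 to vertex 0 is entry (1,0) of C², where C is the adjacency matrix.
C² = [[2, 1, 1], [1, 2, 1], [1, 1, 2]]

1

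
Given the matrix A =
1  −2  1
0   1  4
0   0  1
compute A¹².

[[1, −24, −516], [0, 1, 48], [0, 0, 1]]

A = I + N where N = [[0, −2, 1], [0, 0, 4], [0, 0, 0]] is strictly upper-triangular, so N³ = 0.
(I + N)¹² = I + 12·N + 66·N² = [[1, −24, −516], [0, 1, 48], [0, 0, 1]].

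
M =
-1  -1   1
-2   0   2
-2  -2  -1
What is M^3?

M^2 = [[1, -1, -4], [-2, -2, -4], [8, 4, -5]]
M^3 = [[9, 7, 3], [14, 10, -2], [-6, 2, 21]]

[[9, 7, 3], [14, 10, -2], [-6, 2, 21]]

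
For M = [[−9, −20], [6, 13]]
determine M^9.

[[−98409, −196820], [59046, 118093]]

tr M = 4 and det M = 3, so the characteristic polynomial is λ² − (4)λ + (3) with roots 1 and 3.
Eigenvectors give P = [[−2, −5], [1, 3]] with P⁻¹ = [[−3, −5], [1, 2]], and M = P·diag(1, 3)·P⁻¹.
Then M^9 = P·diag(1, 19683)·P⁻¹ = [[−2, −98415], [1, 59049]] · [[−3, −5], [1, 2]] = [[−98409, −196820], [59046, 118093]].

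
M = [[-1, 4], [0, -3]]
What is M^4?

[[1, -160], [0, 81]]

M^2 = [[1, -16], [0, 9]]
M^3 = [[-1, 52], [0, -27]]
M^4 = [[1, -160], [0, 81]]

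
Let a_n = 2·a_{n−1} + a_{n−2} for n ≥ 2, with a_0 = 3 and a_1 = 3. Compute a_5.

123

With companion matrix Q = [[2, 1], [1, 0]], [a_n, a_{n−1}]ᵀ = Q·[a_{n−1}, a_{n−2}]ᵀ, so [a_5, a_4]ᵀ = Q^4·[a_1, a_0]ᵀ.
Q^4 = [[29, 12], [12, 5]], giving [a_5, a_4]ᵀ = [[123], [51]].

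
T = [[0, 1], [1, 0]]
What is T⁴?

[[1, 0], [0, 1]]

T² = [[1, 0], [0, 1]]
T³ = [[0, 1], [1, 0]]
T⁴ = [[1, 0], [0, 1]]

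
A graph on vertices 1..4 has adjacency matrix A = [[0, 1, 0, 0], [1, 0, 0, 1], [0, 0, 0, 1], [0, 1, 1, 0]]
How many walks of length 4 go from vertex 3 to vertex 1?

The number of length-4 walks from vertex 3 to vertex 1 is entry (3,1) of A^4, where A is the adjacency matrix.
A^2 = [[1, 0, 0, 1], [0, 2, 1, 0], [0, 1, 1, 0], [1, 0, 0, 2]]
A^3 = [[0, 2, 1, 0], [2, 0, 0, 3], [1, 0, 0, 2], [0, 3, 2, 0]]
A^4 = [[2, 0, 0, 3], [0, 5, 3, 0], [0, 3, 2, 0], [3, 0, 0, 5]]

0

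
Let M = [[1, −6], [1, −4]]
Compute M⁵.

[[61, −186], [31, −94]]

tr M = −3 and det M = 2, so the characteristic polynomial is λ² − (−3)λ + (2) with roots −2 and −1.
Eigenvectors give P = [[−2, 3], [−1, 1]] with P⁻¹ = [[1, −3], [1, −2]], and M = P·diag(−2, −1)·P⁻¹.
Then M⁵ = P·diag(−32, −1)·P⁻¹ = [[64, −3], [32, −1]] · [[1, −3], [1, −2]] = [[61, −186], [31, −94]].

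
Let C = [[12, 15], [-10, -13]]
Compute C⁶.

[[-1266, -1995], [1330, 2059]]

tr C = -1 and det C = -6, so the characteristic polynomial is λ² − (-1)λ + (-6) with roots -3 and 2.
Eigenvectors give P = [[-1, 3], [1, -2]] with P⁻¹ = [[2, 3], [1, 1]], and C = P·diag(-3, 2)·P⁻¹.
Then C⁶ = P·diag(729, 64)·P⁻¹ = [[-729, 192], [729, -128]] · [[2, 3], [1, 1]] = [[-1266, -1995], [1330, 2059]].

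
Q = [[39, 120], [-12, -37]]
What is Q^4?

tr Q = 2 and det Q = -3, so the characteristic polynomial is λ² − (2)λ + (-3) with roots 3 and -1.
Eigenvectors give P = [[10, -3], [-3, 1]] with P⁻¹ = [[1, 3], [3, 10]], and Q = P·diag(3, -1)·P⁻¹.
Then Q^4 = P·diag(81, 1)·P⁻¹ = [[810, -3], [-243, 1]] · [[1, 3], [3, 10]] = [[801, 2400], [-240, -719]].

[[801, 2400], [-240, -719]]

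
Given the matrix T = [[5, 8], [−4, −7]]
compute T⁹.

[[19685, 39368], [−19684, −39367]]

tr T = −2 and det T = −3, so the characteristic polynomial is λ² − (−2)λ + (−3) with roots 1 and −3.
Eigenvectors give P = [[−2, −1], [1, 1]] with P⁻¹ = [[−1, −1], [1, 2]], and T = P·diag(1, −3)·P⁻¹.
Then T⁹ = P·diag(1, −19683)·P⁻¹ = [[−2, 19683], [1, −19683]] · [[−1, −1], [1, 2]] = [[19685, 39368], [−19684, −39367]].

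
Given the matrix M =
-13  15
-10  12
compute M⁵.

tr M = -1 and det M = -6, so the characteristic polynomial is λ² − (-1)λ + (-6) with roots -3 and 2.
Eigenvectors give P = [[3, 1], [2, 1]] with P⁻¹ = [[1, -1], [-2, 3]], and M = P·diag(-3, 2)·P⁻¹.
Then M⁵ = P·diag(-243, 32)·P⁻¹ = [[-729, 32], [-486, 32]] · [[1, -1], [-2, 3]] = [[-793, 825], [-550, 582]].

[[-793, 825], [-550, 582]]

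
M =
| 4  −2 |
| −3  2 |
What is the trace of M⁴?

M² = [[22, −12], [−18, 10]]
M³ = [[124, −68], [−102, 56]]
M⁴ = [[700, −384], [−576, 316]]

1016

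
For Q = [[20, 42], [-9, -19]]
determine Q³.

tr Q = 1 and det Q = -2, so the characteristic polynomial is λ² − (1)λ + (-2) with roots 2 and -1.
Eigenvectors give P = [[7, -2], [-3, 1]] with P⁻¹ = [[1, 2], [3, 7]], and Q = P·diag(2, -1)·P⁻¹.
Then Q³ = P·diag(8, -1)·P⁻¹ = [[56, 2], [-24, -1]] · [[1, 2], [3, 7]] = [[62, 126], [-27, -55]].

[[62, 126], [-27, -55]]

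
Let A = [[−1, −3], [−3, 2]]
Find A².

[[10, −3], [−3, 13]]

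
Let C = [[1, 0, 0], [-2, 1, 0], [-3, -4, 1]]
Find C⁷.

[[1, 0, 0], [-14, 1, 0], [147, -28, 1]]

C = I + N where N = [[0, 0, 0], [-2, 0, 0], [-3, -4, 0]] is strictly lower-triangular, so N³ = 0.
(I + N)⁷ = I + 7·N + 21·N² = [[1, 0, 0], [-14, 1, 0], [147, -28, 1]].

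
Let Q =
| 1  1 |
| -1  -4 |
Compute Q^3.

Q^2 = [[0, -3], [3, 15]]
Q^3 = [[3, 12], [-12, -57]]

[[3, 12], [-12, -57]]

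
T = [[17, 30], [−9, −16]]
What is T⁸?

tr T = 1 and det T = −2, so the characteristic polynomial is λ² − (1)λ + (−2) with roots 2 and −1.
Eigenvectors give P = [[−2, −5], [1, 3]] with P⁻¹ = [[−3, −5], [1, 2]], and T = P·diag(2, −1)·P⁻¹.
Then T⁸ = P·diag(256, 1)·P⁻¹ = [[−512, −5], [256, 3]] · [[−3, −5], [1, 2]] = [[1531, 2550], [−765, −1274]].

[[1531, 2550], [−765, −1274]]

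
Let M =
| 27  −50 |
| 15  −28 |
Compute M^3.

tr M = −1 and det M = −6, so the characteristic polynomial is λ² − (−1)λ + (−6) with roots −3 and 2.
Eigenvectors give P = [[−5, 2], [−3, 1]] with P⁻¹ = [[1, −2], [3, −5]], and M = P·diag(−3, 2)·P⁻¹.
Then M^3 = P·diag(−27, 8)·P⁻¹ = [[135, 16], [81, 8]] · [[1, −2], [3, −5]] = [[183, −350], [105, −202]].

[[183, −350], [105, −202]]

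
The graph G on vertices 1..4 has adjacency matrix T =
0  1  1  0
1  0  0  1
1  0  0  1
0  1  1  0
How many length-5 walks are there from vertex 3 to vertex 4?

16

The number of length-5 walks from vertex 3 to vertex 4 is entry (3,4) of T⁵, where T is the adjacency matrix.
T² = [[2, 0, 0, 2], [0, 2, 2, 0], [0, 2, 2, 0], [2, 0, 0, 2]]
T³ = [[0, 4, 4, 0], [4, 0, 0, 4], [4, 0, 0, 4], [0, 4, 4, 0]]
T⁴ = [[8, 0, 0, 8], [0, 8, 8, 0], [0, 8, 8, 0], [8, 0, 0, 8]]
T⁵ = [[0, 16, 16, 0], [16, 0, 0, 16], [16, 0, 0, 16], [0, 16, 16, 0]]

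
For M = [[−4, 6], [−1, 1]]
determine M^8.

[[766, −1530], [255, −509]]

tr M = −3 and det M = 2, so the characteristic polynomial is λ² − (−3)λ + (2) with roots −1 and −2.
Eigenvectors give P = [[2, 3], [1, 1]] with P⁻¹ = [[−1, 3], [1, −2]], and M = P·diag(−1, −2)·P⁻¹.
Then M^8 = P·diag(1, 256)·P⁻¹ = [[2, 768], [1, 256]] · [[−1, 3], [1, −2]] = [[766, −1530], [255, −509]].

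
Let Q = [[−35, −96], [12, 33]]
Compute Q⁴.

tr Q = −2 and det Q = −3, so the characteristic polynomial is λ² − (−2)λ + (−3) with roots −3 and 1.
Eigenvectors give P = [[−3, 8], [1, −3]] with P⁻¹ = [[−3, −8], [−1, −3]], and Q = P·diag(−3, 1)·P⁻¹.
Then Q⁴ = P·diag(81, 1)·P⁻¹ = [[−243, 8], [81, −3]] · [[−3, −8], [−1, −3]] = [[721, 1920], [−240, −639]].

[[721, 1920], [−240, −639]]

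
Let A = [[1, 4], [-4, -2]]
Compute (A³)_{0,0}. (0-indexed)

A² = [[-15, -4], [4, -12]]
A³ = [[1, -52], [52, 40]]

1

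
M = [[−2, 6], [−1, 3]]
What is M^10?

[[−2, 6], [−1, 3]]

M² = M (a projection; rank 1, trace 1), so M^10 = M.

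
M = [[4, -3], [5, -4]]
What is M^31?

M² = I (check: tr M = 0 and det M = -1), so M^31 = M since 31 is odd.

[[4, -3], [5, -4]]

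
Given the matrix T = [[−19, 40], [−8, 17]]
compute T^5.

tr T = −2 and det T = −3, so the characteristic polynomial is λ² − (−2)λ + (−3) with roots 1 and −3.
Eigenvectors give P = [[2, 5], [1, 2]] with P⁻¹ = [[−2, 5], [1, −2]], and T = P·diag(1, −3)·P⁻¹.
Then T^5 = P·diag(1, −243)·P⁻¹ = [[2, −1215], [1, −486]] · [[−2, 5], [1, −2]] = [[−1219, 2440], [−488, 977]].

[[−1219, 2440], [−488, 977]]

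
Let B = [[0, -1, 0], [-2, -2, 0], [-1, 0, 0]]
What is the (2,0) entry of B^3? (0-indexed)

-2

B^2 = [[2, 2, 0], [4, 6, 0], [0, 1, 0]]
B^3 = [[-4, -6, 0], [-12, -16, 0], [-2, -2, 0]]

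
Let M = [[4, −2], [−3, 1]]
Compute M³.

M² = [[22, −10], [−15, 7]]
M³ = [[118, −54], [−81, 37]]

[[118, −54], [−81, 37]]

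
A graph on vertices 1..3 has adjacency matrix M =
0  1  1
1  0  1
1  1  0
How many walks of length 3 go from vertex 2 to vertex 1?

The number of length-3 walks from vertex 2 to vertex 1 is entry (2,1) of M³, where M is the adjacency matrix.
M² = [[2, 1, 1], [1, 2, 1], [1, 1, 2]]
M³ = [[2, 3, 3], [3, 2, 3], [3, 3, 2]]

3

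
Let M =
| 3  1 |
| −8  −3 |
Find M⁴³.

M² = I (check: tr M = 0 and det M = −1), so M⁴³ = M since 43 is odd.

[[3, 1], [−8, −3]]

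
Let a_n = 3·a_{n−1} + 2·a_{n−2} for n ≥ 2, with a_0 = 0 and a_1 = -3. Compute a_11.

-851001

With companion matrix Q = [[3, 2], [1, 0]], [a_n, a_{n−1}]ᵀ = Q·[a_{n−1}, a_{n−2}]ᵀ, so [a_11, a_10]ᵀ = Q¹⁰·[a_1, a_0]ᵀ.
Q¹⁰ = [[283667, 159294], [79647, 44726]], giving [a_11, a_10]ᵀ = [[-851001], [-238941]].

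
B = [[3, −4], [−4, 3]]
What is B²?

[[25, −24], [−24, 25]]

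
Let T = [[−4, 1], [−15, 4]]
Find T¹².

[[1, 0], [0, 1]]

T² = I (check: tr T = 0 and det T = −1), so T¹² = I since 12 is even.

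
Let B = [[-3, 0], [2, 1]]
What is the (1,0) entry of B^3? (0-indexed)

B^2 = [[9, 0], [-4, 1]]
B^3 = [[-27, 0], [14, 1]]

14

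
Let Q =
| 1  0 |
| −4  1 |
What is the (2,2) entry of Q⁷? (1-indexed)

1

Q = I + N where N = [[0, 0], [−4, 0]] is strictly lower-triangular, so N² = 0.
(I + N)⁷ = I + 7·N = [[1, 0], [−28, 1]].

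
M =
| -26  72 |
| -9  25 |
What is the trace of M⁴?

17

tr M = -1 and det M = -2, so the characteristic polynomial is λ² − (-1)λ + (-2) with roots -2 and 1.
Eigenvectors give P = [[3, -8], [1, -3]] with P⁻¹ = [[3, -8], [1, -3]], and M = P·diag(-2, 1)·P⁻¹.
Then M⁴ = P·diag(16, 1)·P⁻¹ = [[48, -8], [16, -3]] · [[3, -8], [1, -3]] = [[136, -360], [45, -119]].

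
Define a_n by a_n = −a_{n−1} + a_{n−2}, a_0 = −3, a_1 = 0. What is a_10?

−102

With companion matrix C = [[−1, 1], [1, 0]], [a_n, a_{n−1}]ᵀ = C·[a_{n−1}, a_{n−2}]ᵀ, so [a_10, a_9]ᵀ = C^9·[a_1, a_0]ᵀ.
C^9 = [[−55, 34], [34, −21]], giving [a_10, a_9]ᵀ = [[−102], [63]].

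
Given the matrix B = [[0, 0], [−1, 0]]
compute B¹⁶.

[[0, 0], [0, 0]]

B is strictly triangular, hence nilpotent: B² = 0, so B¹⁶ = 0.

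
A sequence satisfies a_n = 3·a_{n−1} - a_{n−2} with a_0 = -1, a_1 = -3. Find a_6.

-377

With companion matrix T = [[3, -1], [1, 0]], [a_n, a_{n−1}]ᵀ = T·[a_{n−1}, a_{n−2}]ᵀ, so [a_6, a_5]ᵀ = T⁵·[a_1, a_0]ᵀ.
T⁵ = [[144, -55], [55, -21]], giving [a_6, a_5]ᵀ = [[-377], [-144]].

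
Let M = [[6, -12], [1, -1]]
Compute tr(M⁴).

tr M = 5 and det M = 6, so the characteristic polynomial is λ² − (5)λ + (6) with roots 3 and 2.
Eigenvectors give P = [[-4, -3], [-1, -1]] with P⁻¹ = [[-1, 3], [1, -4]], and M = P·diag(3, 2)·P⁻¹.
Then M⁴ = P·diag(81, 16)·P⁻¹ = [[-324, -48], [-81, -16]] · [[-1, 3], [1, -4]] = [[276, -780], [65, -179]].

97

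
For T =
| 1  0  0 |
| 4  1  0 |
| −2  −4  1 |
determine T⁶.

T = I + N where N = [[0, 0, 0], [4, 0, 0], [−2, −4, 0]] is strictly lower-triangular, so N³ = 0.
(I + N)⁶ = I + 6·N + 15·N² = [[1, 0, 0], [24, 1, 0], [−252, −24, 1]].

[[1, 0, 0], [24, 1, 0], [−252, −24, 1]]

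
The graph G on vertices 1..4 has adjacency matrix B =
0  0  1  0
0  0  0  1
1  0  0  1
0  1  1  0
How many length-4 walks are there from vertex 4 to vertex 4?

5

The number of length-4 walks from vertex 4 to vertex 4 is entry (4,4) of B⁴, where B is the adjacency matrix.
B² = [[1, 0, 0, 1], [0, 1, 1, 0], [0, 1, 2, 0], [1, 0, 0, 2]]
B³ = [[0, 1, 2, 0], [1, 0, 0, 2], [2, 0, 0, 3], [0, 2, 3, 0]]
B⁴ = [[2, 0, 0, 3], [0, 2, 3, 0], [0, 3, 5, 0], [3, 0, 0, 5]]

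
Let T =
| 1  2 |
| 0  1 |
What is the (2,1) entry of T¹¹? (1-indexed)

0

T = I + N where N = [[0, 2], [0, 0]] is strictly upper-triangular, so N² = 0.
(I + N)¹¹ = I + 11·N = [[1, 22], [0, 1]].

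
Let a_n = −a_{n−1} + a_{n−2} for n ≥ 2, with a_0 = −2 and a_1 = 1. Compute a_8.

With companion matrix B = [[−1, 1], [1, 0]], [a_n, a_{n−1}]ᵀ = B·[a_{n−1}, a_{n−2}]ᵀ, so [a_8, a_7]ᵀ = B⁷·[a_1, a_0]ᵀ.
B⁷ = [[−21, 13], [13, −8]], giving [a_8, a_7]ᵀ = [[−47], [29]].

−47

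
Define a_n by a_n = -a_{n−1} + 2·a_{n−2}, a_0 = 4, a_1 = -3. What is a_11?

-4777

With companion matrix T = [[-1, 2], [1, 0]], [a_n, a_{n−1}]ᵀ = T·[a_{n−1}, a_{n−2}]ᵀ, so [a_11, a_10]ᵀ = T¹⁰·[a_1, a_0]ᵀ.
T¹⁰ = [[683, -682], [-341, 342]], giving [a_11, a_10]ᵀ = [[-4777], [2391]].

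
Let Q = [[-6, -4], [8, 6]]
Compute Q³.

tr Q = 0 and det Q = -4, so the characteristic polynomial is λ² − (0)λ + (-4) with roots -2 and 2.
Eigenvectors give P = [[-1, -1], [1, 2]] with P⁻¹ = [[-2, -1], [1, 1]], and Q = P·diag(-2, 2)·P⁻¹.
Then Q³ = P·diag(-8, 8)·P⁻¹ = [[8, -8], [-8, 16]] · [[-2, -1], [1, 1]] = [[-24, -16], [32, 24]].

[[-24, -16], [32, 24]]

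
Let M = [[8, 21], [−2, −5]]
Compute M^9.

[[3578, 10731], [−1022, −3065]]

tr M = 3 and det M = 2, so the characteristic polynomial is λ² − (3)λ + (2) with roots 1 and 2.
Eigenvectors give P = [[−3, 7], [1, −2]] with P⁻¹ = [[2, 7], [1, 3]], and M = P·diag(1, 2)·P⁻¹.
Then M^9 = P·diag(1, 512)·P⁻¹ = [[−3, 3584], [1, −1024]] · [[2, 7], [1, 3]] = [[3578, 10731], [−1022, −3065]].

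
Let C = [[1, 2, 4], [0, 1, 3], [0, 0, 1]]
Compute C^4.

C = I + N where N = [[0, 2, 4], [0, 0, 3], [0, 0, 0]] is strictly upper-triangular, so N^3 = 0.
(I + N)^4 = I + 4·N + 6·N^2 = [[1, 8, 52], [0, 1, 12], [0, 0, 1]].

[[1, 8, 52], [0, 1, 12], [0, 0, 1]]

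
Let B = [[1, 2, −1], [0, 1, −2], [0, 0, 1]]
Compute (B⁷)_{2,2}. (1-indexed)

1

B = I + N where N = [[0, 2, −1], [0, 0, −2], [0, 0, 0]] is strictly upper-triangular, so N³ = 0.
(I + N)⁷ = I + 7·N + 21·N² = [[1, 14, −91], [0, 1, −14], [0, 0, 1]].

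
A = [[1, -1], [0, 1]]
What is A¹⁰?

[[1, -10], [0, 1]]

A = I + N where N = [[0, -1], [0, 0]] is strictly upper-triangular, so N² = 0.
(I + N)¹⁰ = I + 10·N = [[1, -10], [0, 1]].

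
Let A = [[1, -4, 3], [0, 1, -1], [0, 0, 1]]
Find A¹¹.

[[1, -44, 253], [0, 1, -11], [0, 0, 1]]

A = I + N where N = [[0, -4, 3], [0, 0, -1], [0, 0, 0]] is strictly upper-triangular, so N³ = 0.
(I + N)¹¹ = I + 11·N + 55·N² = [[1, -44, 253], [0, 1, -11], [0, 0, 1]].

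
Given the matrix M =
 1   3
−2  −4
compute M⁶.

[[−125, −189], [126, 190]]

tr M = −3 and det M = 2, so the characteristic polynomial is λ² − (−3)λ + (2) with roots −2 and −1.
Eigenvectors give P = [[−1, 3], [1, −2]] with P⁻¹ = [[2, 3], [1, 1]], and M = P·diag(−2, −1)·P⁻¹.
Then M⁶ = P·diag(64, 1)·P⁻¹ = [[−64, 3], [64, −2]] · [[2, 3], [1, 1]] = [[−125, −189], [126, 190]].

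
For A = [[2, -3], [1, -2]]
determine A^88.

[[1, 0], [0, 1]]

A² = I (check: tr A = 0 and det A = -1), so A^88 = I since 88 is even.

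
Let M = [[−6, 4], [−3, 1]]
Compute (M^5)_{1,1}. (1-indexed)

−876

tr M = −5 and det M = 6, so the characteristic polynomial is λ² − (−5)λ + (6) with roots −2 and −3.
Eigenvectors give P = [[1, −4], [1, −3]] with P⁻¹ = [[−3, 4], [−1, 1]], and M = P·diag(−2, −3)·P⁻¹.
Then M^5 = P·diag(−32, −243)·P⁻¹ = [[−32, 972], [−32, 729]] · [[−3, 4], [−1, 1]] = [[−876, 844], [−633, 601]].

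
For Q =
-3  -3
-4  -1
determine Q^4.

Q^2 = [[21, 12], [16, 13]]
Q^3 = [[-111, -75], [-100, -61]]
Q^4 = [[633, 408], [544, 361]]

[[633, 408], [544, 361]]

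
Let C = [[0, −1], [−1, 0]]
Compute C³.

[[0, −1], [−1, 0]]

C² = I (check: tr C = 0 and det C = −1), so C³ = C since 3 is odd.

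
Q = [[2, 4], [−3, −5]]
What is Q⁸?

tr Q = −3 and det Q = 2, so the characteristic polynomial is λ² − (−3)λ + (2) with roots −2 and −1.
Eigenvectors give P = [[−1, 4], [1, −3]] with P⁻¹ = [[3, 4], [1, 1]], and Q = P·diag(−2, −1)·P⁻¹.
Then Q⁸ = P·diag(256, 1)·P⁻¹ = [[−256, 4], [256, −3]] · [[3, 4], [1, 1]] = [[−764, −1020], [765, 1021]].

[[−764, −1020], [765, 1021]]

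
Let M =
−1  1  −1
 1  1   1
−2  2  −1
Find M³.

[[−12, 8, −9], [8, 0, 7], [−18, 14, −13]]

M² = [[4, −2, 3], [−2, 4, −1], [6, −2, 5]]
M³ = [[−12, 8, −9], [8, 0, 7], [−18, 14, −13]]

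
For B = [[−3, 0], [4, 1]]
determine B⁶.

[[729, 0], [−728, 1]]

tr B = −2 and det B = −3, so the characteristic polynomial is λ² − (−2)λ + (−3) with roots −3 and 1.
Eigenvectors give P = [[−1, 0], [1, 1]] with P⁻¹ = [[−1, 0], [1, 1]], and B = P·diag(−3, 1)·P⁻¹.
Then B⁶ = P·diag(729, 1)·P⁻¹ = [[−729, 0], [729, 1]] · [[−1, 0], [1, 1]] = [[729, 0], [−728, 1]].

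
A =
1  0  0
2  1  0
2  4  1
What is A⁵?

A = I + N where N = [[0, 0, 0], [2, 0, 0], [2, 4, 0]] is strictly lower-triangular, so N³ = 0.
(I + N)⁵ = I + 5·N + 10·N² = [[1, 0, 0], [10, 1, 0], [90, 20, 1]].

[[1, 0, 0], [10, 1, 0], [90, 20, 1]]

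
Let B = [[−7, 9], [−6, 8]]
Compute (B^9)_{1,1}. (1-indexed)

tr B = 1 and det B = −2, so the characteristic polynomial is λ² − (1)λ + (−2) with roots −1 and 2.
Eigenvectors give P = [[3, 1], [2, 1]] with P⁻¹ = [[1, −1], [−2, 3]], and B = P·diag(−1, 2)·P⁻¹.
Then B^9 = P·diag(−1, 512)·P⁻¹ = [[−3, 512], [−2, 512]] · [[1, −1], [−2, 3]] = [[−1027, 1539], [−1026, 1538]].

−1027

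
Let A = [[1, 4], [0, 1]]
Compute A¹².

[[1, 48], [0, 1]]

A = I + N where N = [[0, 4], [0, 0]] is strictly upper-triangular, so N² = 0.
(I + N)¹² = I + 12·N = [[1, 48], [0, 1]].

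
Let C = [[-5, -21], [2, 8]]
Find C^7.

tr C = 3 and det C = 2, so the characteristic polynomial is λ² − (3)λ + (2) with roots 1 and 2.
Eigenvectors give P = [[7, -3], [-2, 1]] with P⁻¹ = [[1, 3], [2, 7]], and C = P·diag(1, 2)·P⁻¹.
Then C^7 = P·diag(1, 128)·P⁻¹ = [[7, -384], [-2, 128]] · [[1, 3], [2, 7]] = [[-761, -2667], [254, 890]].

[[-761, -2667], [254, 890]]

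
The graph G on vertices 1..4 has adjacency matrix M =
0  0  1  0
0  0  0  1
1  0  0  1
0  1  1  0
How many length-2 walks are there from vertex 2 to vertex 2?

1

The number of length-2 walks from vertex 2 to vertex 2 is entry (2,2) of M^2, where M is the adjacency matrix.
M^2 = [[1, 0, 0, 1], [0, 1, 1, 0], [0, 1, 2, 0], [1, 0, 0, 2]]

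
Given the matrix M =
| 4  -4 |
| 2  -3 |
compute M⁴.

M² = [[8, -4], [2, 1]]
M³ = [[24, -20], [10, -11]]
M⁴ = [[56, -36], [18, -7]]

[[56, -36], [18, -7]]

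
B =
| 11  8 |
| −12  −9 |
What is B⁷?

tr B = 2 and det B = −3, so the characteristic polynomial is λ² − (2)λ + (−3) with roots −1 and 3.
Eigenvectors give P = [[−2, −1], [3, 1]] with P⁻¹ = [[1, 1], [−3, −2]], and B = P·diag(−1, 3)·P⁻¹.
Then B⁷ = P·diag(−1, 2187)·P⁻¹ = [[2, −2187], [−3, 2187]] · [[1, 1], [−3, −2]] = [[6563, 4376], [−6564, −4377]].

[[6563, 4376], [−6564, −4377]]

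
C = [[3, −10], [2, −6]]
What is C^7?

tr C = −3 and det C = 2, so the characteristic polynomial is λ² − (−3)λ + (2) with roots −2 and −1.
Eigenvectors give P = [[−2, −5], [−1, −2]] with P⁻¹ = [[2, −5], [−1, 2]], and C = P·diag(−2, −1)·P⁻¹.
Then C^7 = P·diag(−128, −1)·P⁻¹ = [[256, 5], [128, 2]] · [[2, −5], [−1, 2]] = [[507, −1270], [254, −636]].

[[507, −1270], [254, −636]]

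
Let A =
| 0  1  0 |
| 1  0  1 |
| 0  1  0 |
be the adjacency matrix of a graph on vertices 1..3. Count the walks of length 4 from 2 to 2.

The number of length-4 walks from vertex 2 to vertex 2 is entry (2,2) of A⁴, where A is the adjacency matrix.
A² = [[1, 0, 1], [0, 2, 0], [1, 0, 1]]
A³ = [[0, 2, 0], [2, 0, 2], [0, 2, 0]]
A⁴ = [[2, 0, 2], [0, 4, 0], [2, 0, 2]]

4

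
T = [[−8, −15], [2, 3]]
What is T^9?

tr T = −5 and det T = 6, so the characteristic polynomial is λ² − (−5)λ + (6) with roots −2 and −3.
Eigenvectors give P = [[−5, −3], [2, 1]] with P⁻¹ = [[1, 3], [−2, −5]], and T = P·diag(−2, −3)·P⁻¹.
Then T^9 = P·diag(−512, −19683)·P⁻¹ = [[2560, 59049], [−1024, −19683]] · [[1, 3], [−2, −5]] = [[−115538, −287565], [38342, 95343]].

[[−115538, −287565], [38342, 95343]]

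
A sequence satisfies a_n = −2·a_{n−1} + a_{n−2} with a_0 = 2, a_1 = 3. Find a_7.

With companion matrix C = [[−2, 1], [1, 0]], [a_n, a_{n−1}]ᵀ = C·[a_{n−1}, a_{n−2}]ᵀ, so [a_7, a_6]ᵀ = C⁶·[a_1, a_0]ᵀ.
C⁶ = [[169, −70], [−70, 29]], giving [a_7, a_6]ᵀ = [[367], [−152]].

367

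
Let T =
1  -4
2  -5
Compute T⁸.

[[-6559, 13120], [-6560, 13121]]

tr T = -4 and det T = 3, so the characteristic polynomial is λ² − (-4)λ + (3) with roots -3 and -1.
Eigenvectors give P = [[-1, -2], [-1, -1]] with P⁻¹ = [[1, -2], [-1, 1]], and T = P·diag(-3, -1)·P⁻¹.
Then T⁸ = P·diag(6561, 1)·P⁻¹ = [[-6561, -2], [-6561, -1]] · [[1, -2], [-1, 1]] = [[-6559, 13120], [-6560, 13121]].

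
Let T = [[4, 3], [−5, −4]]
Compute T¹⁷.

[[4, 3], [−5, −4]]

T² = I (check: tr T = 0 and det T = −1), so T¹⁷ = T since 17 is odd.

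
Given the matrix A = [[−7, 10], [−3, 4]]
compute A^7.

[[−763, 1270], [−381, 634]]

tr A = −3 and det A = 2, so the characteristic polynomial is λ² − (−3)λ + (2) with roots −2 and −1.
Eigenvectors give P = [[2, −5], [1, −3]] with P⁻¹ = [[3, −5], [1, −2]], and A = P·diag(−2, −1)·P⁻¹.
Then A^7 = P·diag(−128, −1)·P⁻¹ = [[−256, 5], [−128, 3]] · [[3, −5], [1, −2]] = [[−763, 1270], [−381, 634]].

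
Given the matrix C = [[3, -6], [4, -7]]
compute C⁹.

[[39363, -59046], [39364, -59047]]

tr C = -4 and det C = 3, so the characteristic polynomial is λ² − (-4)λ + (3) with roots -3 and -1.
Eigenvectors give P = [[1, 3], [1, 2]] with P⁻¹ = [[-2, 3], [1, -1]], and C = P·diag(-3, -1)·P⁻¹.
Then C⁹ = P·diag(-19683, -1)·P⁻¹ = [[-19683, -3], [-19683, -2]] · [[-2, 3], [1, -1]] = [[39363, -59046], [39364, -59047]].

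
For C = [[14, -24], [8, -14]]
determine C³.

[[56, -96], [32, -56]]

tr C = 0 and det C = -4, so the characteristic polynomial is λ² − (0)λ + (-4) with roots 2 and -2.
Eigenvectors give P = [[2, -3], [1, -2]] with P⁻¹ = [[2, -3], [1, -2]], and C = P·diag(2, -2)·P⁻¹.
Then C³ = P·diag(8, -8)·P⁻¹ = [[16, 24], [8, 16]] · [[2, -3], [1, -2]] = [[56, -96], [32, -56]].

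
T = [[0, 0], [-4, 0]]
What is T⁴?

T² = [[0, 0], [0, 0]]
T³ = [[0, 0], [0, 0]]
T⁴ = [[0, 0], [0, 0]]

[[0, 0], [0, 0]]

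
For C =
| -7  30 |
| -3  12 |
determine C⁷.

[[-18403, 61770], [-6177, 20718]]

tr C = 5 and det C = 6, so the characteristic polynomial is λ² − (5)λ + (6) with roots 2 and 3.
Eigenvectors give P = [[10, 3], [3, 1]] with P⁻¹ = [[1, -3], [-3, 10]], and C = P·diag(2, 3)·P⁻¹.
Then C⁷ = P·diag(128, 2187)·P⁻¹ = [[1280, 6561], [384, 2187]] · [[1, -3], [-3, 10]] = [[-18403, 61770], [-6177, 20718]].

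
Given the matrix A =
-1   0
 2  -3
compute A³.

[[-1, 0], [26, -27]]

tr A = -4 and det A = 3, so the characteristic polynomial is λ² − (-4)λ + (3) with roots -3 and -1.
Eigenvectors give P = [[0, 1], [-1, 1]] with P⁻¹ = [[1, -1], [1, 0]], and A = P·diag(-3, -1)·P⁻¹.
Then A³ = P·diag(-27, -1)·P⁻¹ = [[0, -1], [27, -1]] · [[1, -1], [1, 0]] = [[-1, 0], [26, -27]].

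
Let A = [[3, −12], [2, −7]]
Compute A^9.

[[39363, −118092], [19682, −59047]]

tr A = −4 and det A = 3, so the characteristic polynomial is λ² − (−4)λ + (3) with roots −3 and −1.
Eigenvectors give P = [[2, −3], [1, −1]] with P⁻¹ = [[−1, 3], [−1, 2]], and A = P·diag(−3, −1)·P⁻¹.
Then A^9 = P·diag(−19683, −1)·P⁻¹ = [[−39366, 3], [−19683, 1]] · [[−1, 3], [−1, 2]] = [[39363, −118092], [19682, −59047]].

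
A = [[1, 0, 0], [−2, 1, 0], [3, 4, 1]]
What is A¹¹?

A = I + N where N = [[0, 0, 0], [−2, 0, 0], [3, 4, 0]] is strictly lower-triangular, so N³ = 0.
(I + N)¹¹ = I + 11·N + 55·N² = [[1, 0, 0], [−22, 1, 0], [−407, 44, 1]].

[[1, 0, 0], [−22, 1, 0], [−407, 44, 1]]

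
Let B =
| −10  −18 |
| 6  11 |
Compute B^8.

tr B = 1 and det B = −2, so the characteristic polynomial is λ² − (1)λ + (−2) with roots −1 and 2.
Eigenvectors give P = [[−2, 3], [1, −2]] with P⁻¹ = [[−2, −3], [−1, −2]], and B = P·diag(−1, 2)·P⁻¹.
Then B^8 = P·diag(1, 256)·P⁻¹ = [[−2, 768], [1, −512]] · [[−2, −3], [−1, −2]] = [[−764, −1530], [510, 1021]].

[[−764, −1530], [510, 1021]]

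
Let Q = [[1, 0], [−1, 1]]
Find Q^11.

[[1, 0], [−11, 1]]

Q = I + N where N = [[0, 0], [−1, 0]] is strictly lower-triangular, so N^2 = 0.
(I + N)^11 = I + 11·N = [[1, 0], [−11, 1]].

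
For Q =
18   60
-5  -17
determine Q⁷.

[[9132, 27780], [-2315, -7073]]

tr Q = 1 and det Q = -6, so the characteristic polynomial is λ² − (1)λ + (-6) with roots 3 and -2.
Eigenvectors give P = [[-4, 3], [1, -1]] with P⁻¹ = [[-1, -3], [-1, -4]], and Q = P·diag(3, -2)·P⁻¹.
Then Q⁷ = P·diag(2187, -128)·P⁻¹ = [[-8748, -384], [2187, 128]] · [[-1, -3], [-1, -4]] = [[9132, 27780], [-2315, -7073]].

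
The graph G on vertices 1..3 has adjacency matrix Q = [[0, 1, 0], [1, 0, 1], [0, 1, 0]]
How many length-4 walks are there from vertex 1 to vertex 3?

2

The number of length-4 walks from vertex 1 to vertex 3 is entry (1,3) of Q^4, where Q is the adjacency matrix.
Q^2 = [[1, 0, 1], [0, 2, 0], [1, 0, 1]]
Q^3 = [[0, 2, 0], [2, 0, 2], [0, 2, 0]]
Q^4 = [[2, 0, 2], [0, 4, 0], [2, 0, 2]]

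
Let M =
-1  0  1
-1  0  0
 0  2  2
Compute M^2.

[[1, 2, 1], [1, 0, -1], [-2, 4, 4]]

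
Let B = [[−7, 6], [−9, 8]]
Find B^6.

[[−125, 126], [−189, 190]]

tr B = 1 and det B = −2, so the characteristic polynomial is λ² − (1)λ + (−2) with roots −1 and 2.
Eigenvectors give P = [[1, −2], [1, −3]] with P⁻¹ = [[3, −2], [1, −1]], and B = P·diag(−1, 2)·P⁻¹.
Then B^6 = P·diag(1, 64)·P⁻¹ = [[1, −128], [1, −192]] · [[3, −2], [1, −1]] = [[−125, 126], [−189, 190]].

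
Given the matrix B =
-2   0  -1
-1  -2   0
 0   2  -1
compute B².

[[4, -2, 3], [4, 4, 1], [-2, -6, 1]]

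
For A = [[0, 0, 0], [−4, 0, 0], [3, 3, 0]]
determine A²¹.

[[0, 0, 0], [0, 0, 0], [0, 0, 0]]

A is strictly triangular, hence nilpotent: A³ = 0, so A²¹ = 0.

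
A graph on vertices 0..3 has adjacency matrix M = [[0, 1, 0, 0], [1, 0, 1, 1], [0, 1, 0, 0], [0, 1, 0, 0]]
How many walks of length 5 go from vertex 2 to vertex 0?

0

The number of length-5 walks from vertex 2 to vertex 0 is entry (2,0) of M⁵, where M is the adjacency matrix.
M² = [[1, 0, 1, 1], [0, 3, 0, 0], [1, 0, 1, 1], [1, 0, 1, 1]]
M³ = [[0, 3, 0, 0], [3, 0, 3, 3], [0, 3, 0, 0], [0, 3, 0, 0]]
M⁴ = [[3, 0, 3, 3], [0, 9, 0, 0], [3, 0, 3, 3], [3, 0, 3, 3]]
M⁵ = [[0, 9, 0, 0], [9, 0, 9, 9], [0, 9, 0, 0], [0, 9, 0, 0]]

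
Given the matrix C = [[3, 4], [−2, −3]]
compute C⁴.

[[1, 0], [0, 1]]

C² = I (check: tr C = 0 and det C = −1), so C⁴ = I since 4 is even.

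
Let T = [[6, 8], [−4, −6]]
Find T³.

[[24, 32], [−16, −24]]

tr T = 0 and det T = −4, so the characteristic polynomial is λ² − (0)λ + (−4) with roots 2 and −2.
Eigenvectors give P = [[−2, −1], [1, 1]] with P⁻¹ = [[−1, −1], [1, 2]], and T = P·diag(2, −2)·P⁻¹.
Then T³ = P·diag(8, −8)·P⁻¹ = [[−16, 8], [8, −8]] · [[−1, −1], [1, 2]] = [[24, 32], [−16, −24]].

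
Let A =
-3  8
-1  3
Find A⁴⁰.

[[1, 0], [0, 1]]

A² = I (check: tr A = 0 and det A = -1), so A⁴⁰ = I since 40 is even.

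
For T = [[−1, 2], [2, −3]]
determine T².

[[5, −8], [−8, 13]]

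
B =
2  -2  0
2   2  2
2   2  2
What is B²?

[[0, -8, -4], [12, 4, 8], [12, 4, 8]]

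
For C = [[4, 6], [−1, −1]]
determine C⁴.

tr C = 3 and det C = 2, so the characteristic polynomial is λ² − (3)λ + (2) with roots 1 and 2.
Eigenvectors give P = [[2, −3], [−1, 1]] with P⁻¹ = [[−1, −3], [−1, −2]], and C = P·diag(1, 2)·P⁻¹.
Then C⁴ = P·diag(1, 16)·P⁻¹ = [[2, −48], [−1, 16]] · [[−1, −3], [−1, −2]] = [[46, 90], [−15, −29]].

[[46, 90], [−15, −29]]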